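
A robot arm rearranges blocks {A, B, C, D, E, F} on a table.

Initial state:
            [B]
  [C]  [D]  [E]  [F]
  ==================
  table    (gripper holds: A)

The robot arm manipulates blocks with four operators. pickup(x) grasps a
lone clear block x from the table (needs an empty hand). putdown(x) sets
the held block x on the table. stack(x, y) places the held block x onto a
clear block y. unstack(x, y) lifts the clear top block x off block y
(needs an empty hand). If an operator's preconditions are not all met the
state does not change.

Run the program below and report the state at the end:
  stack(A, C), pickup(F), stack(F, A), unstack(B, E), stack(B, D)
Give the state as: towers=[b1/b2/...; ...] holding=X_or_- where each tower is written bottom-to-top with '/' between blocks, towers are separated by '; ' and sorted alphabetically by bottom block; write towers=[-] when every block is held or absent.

towers=[C/A/F; D/B; E] holding=-

step 1 (stack(A, C)): towers=[C/A; D; E/B; F] holding=-
step 2 (pickup(F)): towers=[C/A; D; E/B] holding=F
step 3 (stack(F, A)): towers=[C/A/F; D; E/B] holding=-
step 4 (unstack(B, E)): towers=[C/A/F; D; E] holding=B
step 5 (stack(B, D)): towers=[C/A/F; D/B; E] holding=-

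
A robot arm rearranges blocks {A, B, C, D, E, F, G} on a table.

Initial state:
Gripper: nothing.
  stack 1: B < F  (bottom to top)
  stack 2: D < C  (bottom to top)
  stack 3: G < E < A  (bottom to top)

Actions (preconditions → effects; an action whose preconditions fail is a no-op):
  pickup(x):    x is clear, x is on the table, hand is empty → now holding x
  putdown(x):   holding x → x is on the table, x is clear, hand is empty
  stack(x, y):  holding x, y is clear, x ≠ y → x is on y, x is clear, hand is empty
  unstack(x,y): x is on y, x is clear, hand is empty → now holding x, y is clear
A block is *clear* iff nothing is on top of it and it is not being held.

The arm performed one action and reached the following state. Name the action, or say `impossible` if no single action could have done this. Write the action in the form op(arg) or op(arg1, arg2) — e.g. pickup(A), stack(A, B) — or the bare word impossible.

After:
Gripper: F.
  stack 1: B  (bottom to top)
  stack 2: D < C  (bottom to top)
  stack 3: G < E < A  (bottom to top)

unstack(F, B)

target: towers=[B; D/C; G/E/A] holding=F
     unstack(F, B) → towers=[B; D/C; G/E/A] holding=F  ← match
     unstack(A, E) → towers=[B/F; D/C; G/E] holding=A
     unstack(C, D) → towers=[B/F; D; G/E/A] holding=C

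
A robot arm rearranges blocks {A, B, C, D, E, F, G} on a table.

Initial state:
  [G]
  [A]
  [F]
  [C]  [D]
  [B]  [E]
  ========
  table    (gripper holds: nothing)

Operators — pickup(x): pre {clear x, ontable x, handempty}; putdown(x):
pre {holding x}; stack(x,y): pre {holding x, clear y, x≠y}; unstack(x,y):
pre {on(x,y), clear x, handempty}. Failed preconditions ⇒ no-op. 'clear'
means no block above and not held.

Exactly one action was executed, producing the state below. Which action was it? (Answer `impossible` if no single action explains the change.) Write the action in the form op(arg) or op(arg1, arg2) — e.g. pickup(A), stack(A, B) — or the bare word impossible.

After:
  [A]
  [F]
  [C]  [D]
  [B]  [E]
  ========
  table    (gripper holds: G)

unstack(G, A)

target: towers=[B/C/F/A; E/D] holding=G
     unstack(G, A) → towers=[B/C/F/A; E/D] holding=G  ← match
     unstack(D, E) → towers=[B/C/F/A/G; E] holding=D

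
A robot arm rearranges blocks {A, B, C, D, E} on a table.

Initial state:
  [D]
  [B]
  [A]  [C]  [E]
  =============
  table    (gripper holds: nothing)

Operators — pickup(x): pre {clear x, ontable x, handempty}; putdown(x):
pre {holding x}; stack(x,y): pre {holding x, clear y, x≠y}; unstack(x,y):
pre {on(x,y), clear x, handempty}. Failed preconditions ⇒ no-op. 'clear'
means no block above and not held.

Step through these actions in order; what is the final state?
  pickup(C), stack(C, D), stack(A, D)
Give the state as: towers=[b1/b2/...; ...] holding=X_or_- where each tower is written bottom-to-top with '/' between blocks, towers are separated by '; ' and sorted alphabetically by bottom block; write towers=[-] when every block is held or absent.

step 1 (pickup(C)): towers=[A/B/D; E] holding=C
step 2 (stack(C, D)): towers=[A/B/D/C; E] holding=-
step 3 (stack(A, D)) [no-op]: towers=[A/B/D/C; E] holding=-

towers=[A/B/D/C; E] holding=-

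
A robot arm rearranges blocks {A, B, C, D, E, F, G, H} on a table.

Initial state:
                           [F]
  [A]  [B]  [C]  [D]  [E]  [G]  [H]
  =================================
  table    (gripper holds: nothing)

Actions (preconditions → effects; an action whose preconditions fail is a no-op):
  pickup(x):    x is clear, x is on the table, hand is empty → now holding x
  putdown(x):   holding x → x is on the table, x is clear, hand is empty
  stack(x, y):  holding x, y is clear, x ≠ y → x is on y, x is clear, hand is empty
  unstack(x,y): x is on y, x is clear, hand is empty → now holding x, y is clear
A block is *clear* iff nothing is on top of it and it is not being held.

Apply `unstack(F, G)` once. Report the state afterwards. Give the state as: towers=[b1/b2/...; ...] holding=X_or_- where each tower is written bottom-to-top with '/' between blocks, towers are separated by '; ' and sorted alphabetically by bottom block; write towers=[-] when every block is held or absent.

before: towers=[A; B; C; D; E; G/F; H] holding=-
pre[unstack(F, G)]: on(F,G) ok, clear(F) ok, handempty ok
all met → apply unstack(F, G)
after:  towers=[A; B; C; D; E; G; H] holding=F

towers=[A; B; C; D; E; G; H] holding=F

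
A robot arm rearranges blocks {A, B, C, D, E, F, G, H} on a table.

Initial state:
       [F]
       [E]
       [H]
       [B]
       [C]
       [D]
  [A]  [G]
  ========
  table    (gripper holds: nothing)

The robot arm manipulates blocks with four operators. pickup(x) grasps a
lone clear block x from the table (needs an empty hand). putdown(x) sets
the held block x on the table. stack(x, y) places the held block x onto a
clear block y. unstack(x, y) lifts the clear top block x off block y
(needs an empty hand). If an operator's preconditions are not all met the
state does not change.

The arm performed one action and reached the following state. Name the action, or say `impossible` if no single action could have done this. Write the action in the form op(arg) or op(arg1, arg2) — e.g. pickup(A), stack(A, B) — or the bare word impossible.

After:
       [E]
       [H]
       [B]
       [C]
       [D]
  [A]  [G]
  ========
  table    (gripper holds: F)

target: towers=[A; G/D/C/B/H/E] holding=F
         pickup(A) → towers=[G/D/C/B/H/E/F] holding=A
     unstack(F, E) → towers=[A; G/D/C/B/H/E] holding=F  ← match

unstack(F, E)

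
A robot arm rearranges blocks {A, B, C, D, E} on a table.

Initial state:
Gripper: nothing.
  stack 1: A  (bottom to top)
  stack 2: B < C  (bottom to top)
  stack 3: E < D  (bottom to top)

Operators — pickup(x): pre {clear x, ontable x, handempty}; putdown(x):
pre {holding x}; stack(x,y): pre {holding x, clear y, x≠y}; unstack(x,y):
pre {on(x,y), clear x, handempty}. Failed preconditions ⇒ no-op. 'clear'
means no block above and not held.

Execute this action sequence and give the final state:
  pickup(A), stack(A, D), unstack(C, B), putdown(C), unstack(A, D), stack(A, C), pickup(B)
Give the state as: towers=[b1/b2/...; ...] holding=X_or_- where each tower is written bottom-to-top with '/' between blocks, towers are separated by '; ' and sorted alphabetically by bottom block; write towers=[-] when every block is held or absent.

towers=[C/A; E/D] holding=B

step 1 (pickup(A)): towers=[B/C; E/D] holding=A
step 2 (stack(A, D)): towers=[B/C; E/D/A] holding=-
step 3 (unstack(C, B)): towers=[B; E/D/A] holding=C
step 4 (putdown(C)): towers=[B; C; E/D/A] holding=-
step 5 (unstack(A, D)): towers=[B; C; E/D] holding=A
step 6 (stack(A, C)): towers=[B; C/A; E/D] holding=-
step 7 (pickup(B)): towers=[C/A; E/D] holding=B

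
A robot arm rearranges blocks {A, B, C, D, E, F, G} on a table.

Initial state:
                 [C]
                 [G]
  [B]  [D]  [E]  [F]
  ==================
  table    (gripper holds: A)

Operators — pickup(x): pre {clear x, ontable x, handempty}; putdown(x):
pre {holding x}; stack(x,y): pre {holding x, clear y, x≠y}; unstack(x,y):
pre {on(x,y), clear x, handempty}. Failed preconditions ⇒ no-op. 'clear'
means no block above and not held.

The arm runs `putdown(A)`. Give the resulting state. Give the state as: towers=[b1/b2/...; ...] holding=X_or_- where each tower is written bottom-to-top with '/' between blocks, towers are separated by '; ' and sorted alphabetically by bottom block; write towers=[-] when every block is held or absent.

towers=[A; B; D; E; F/G/C] holding=-

before: towers=[B; D; E; F/G/C] holding=A
pre[putdown(A)]: holding(A) ok
all met → apply putdown(A)
after:  towers=[A; B; D; E; F/G/C] holding=-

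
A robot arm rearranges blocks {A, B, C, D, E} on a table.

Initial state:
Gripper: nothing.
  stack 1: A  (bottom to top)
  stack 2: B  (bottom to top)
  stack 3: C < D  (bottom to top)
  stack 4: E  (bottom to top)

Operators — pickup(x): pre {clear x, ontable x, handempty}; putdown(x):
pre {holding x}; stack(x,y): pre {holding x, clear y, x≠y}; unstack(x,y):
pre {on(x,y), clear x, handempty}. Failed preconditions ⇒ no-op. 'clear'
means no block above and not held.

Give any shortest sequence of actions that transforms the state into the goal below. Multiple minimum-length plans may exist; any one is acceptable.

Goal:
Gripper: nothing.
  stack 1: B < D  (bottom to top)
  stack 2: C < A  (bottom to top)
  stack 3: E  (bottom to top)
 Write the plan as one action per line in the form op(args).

unstack(D, C)
stack(D, B)
pickup(A)
stack(A, C)

step 1 (unstack(D, C)): towers=[A; B; C; E] holding=D
step 2 (stack(D, B)): towers=[A; B/D; C; E] holding=-
step 3 (pickup(A)): towers=[B/D; C; E] holding=A
step 4 (stack(A, C)): towers=[B/D; C/A; E] holding=-
goal check: towers=[B/D; C/A; E] holding=- — reached (length 4, optimal by BFS)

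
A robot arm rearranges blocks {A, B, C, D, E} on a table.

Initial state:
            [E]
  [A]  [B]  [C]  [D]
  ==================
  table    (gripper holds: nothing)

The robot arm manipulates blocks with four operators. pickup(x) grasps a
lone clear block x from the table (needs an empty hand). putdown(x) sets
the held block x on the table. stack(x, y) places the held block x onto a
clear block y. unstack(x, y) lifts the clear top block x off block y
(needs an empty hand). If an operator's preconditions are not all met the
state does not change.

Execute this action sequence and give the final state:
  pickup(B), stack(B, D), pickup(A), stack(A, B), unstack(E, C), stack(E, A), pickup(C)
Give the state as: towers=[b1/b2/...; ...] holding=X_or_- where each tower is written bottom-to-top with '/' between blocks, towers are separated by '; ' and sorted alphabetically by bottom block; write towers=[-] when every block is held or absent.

step 1 (pickup(B)): towers=[A; C/E; D] holding=B
step 2 (stack(B, D)): towers=[A; C/E; D/B] holding=-
step 3 (pickup(A)): towers=[C/E; D/B] holding=A
step 4 (stack(A, B)): towers=[C/E; D/B/A] holding=-
step 5 (unstack(E, C)): towers=[C; D/B/A] holding=E
step 6 (stack(E, A)): towers=[C; D/B/A/E] holding=-
step 7 (pickup(C)): towers=[D/B/A/E] holding=C

towers=[D/B/A/E] holding=C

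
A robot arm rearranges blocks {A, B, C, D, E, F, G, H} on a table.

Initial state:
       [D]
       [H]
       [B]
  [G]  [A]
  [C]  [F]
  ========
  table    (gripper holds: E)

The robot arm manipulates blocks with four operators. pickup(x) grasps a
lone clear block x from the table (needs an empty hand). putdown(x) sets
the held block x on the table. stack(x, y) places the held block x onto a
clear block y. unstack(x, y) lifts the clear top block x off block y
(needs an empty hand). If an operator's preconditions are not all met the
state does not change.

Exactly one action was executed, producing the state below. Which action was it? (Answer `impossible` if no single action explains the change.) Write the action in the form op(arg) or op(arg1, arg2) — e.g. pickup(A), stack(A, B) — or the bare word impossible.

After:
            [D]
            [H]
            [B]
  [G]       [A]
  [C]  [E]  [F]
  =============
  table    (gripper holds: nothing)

target: towers=[C/G; E; F/A/B/H/D] holding=-
        putdown(E) → towers=[C/G; E; F/A/B/H/D] holding=-  ← match
       stack(E, G) → towers=[C/G/E; F/A/B/H/D] holding=-
       stack(E, D) → towers=[C/G; F/A/B/H/D/E] holding=-

putdown(E)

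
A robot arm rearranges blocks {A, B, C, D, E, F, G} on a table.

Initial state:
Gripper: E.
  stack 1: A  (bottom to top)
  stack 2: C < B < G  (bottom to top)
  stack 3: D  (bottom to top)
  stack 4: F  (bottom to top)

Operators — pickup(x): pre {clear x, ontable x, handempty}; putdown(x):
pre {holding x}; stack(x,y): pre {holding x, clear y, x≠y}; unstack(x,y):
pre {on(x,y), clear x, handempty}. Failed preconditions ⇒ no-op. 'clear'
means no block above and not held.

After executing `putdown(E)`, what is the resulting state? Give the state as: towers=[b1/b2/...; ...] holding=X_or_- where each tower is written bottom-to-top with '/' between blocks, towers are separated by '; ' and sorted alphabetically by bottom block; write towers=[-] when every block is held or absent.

before: towers=[A; C/B/G; D; F] holding=E
pre[putdown(E)]: holding(E) yes
all met → apply putdown(E)
after:  towers=[A; C/B/G; D; E; F] holding=-

towers=[A; C/B/G; D; E; F] holding=-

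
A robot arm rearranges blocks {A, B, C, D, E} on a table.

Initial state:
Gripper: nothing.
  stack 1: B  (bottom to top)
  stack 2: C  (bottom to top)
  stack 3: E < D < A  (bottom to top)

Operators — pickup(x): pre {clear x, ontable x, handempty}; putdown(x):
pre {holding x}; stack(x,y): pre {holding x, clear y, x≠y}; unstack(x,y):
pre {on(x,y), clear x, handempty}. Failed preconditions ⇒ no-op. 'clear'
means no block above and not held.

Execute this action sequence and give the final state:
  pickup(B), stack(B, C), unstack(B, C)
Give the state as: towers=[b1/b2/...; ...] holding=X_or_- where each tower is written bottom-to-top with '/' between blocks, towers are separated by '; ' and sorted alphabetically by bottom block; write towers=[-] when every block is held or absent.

towers=[C; E/D/A] holding=B

step 1 (pickup(B)): towers=[C; E/D/A] holding=B
step 2 (stack(B, C)): towers=[C/B; E/D/A] holding=-
step 3 (unstack(B, C)): towers=[C; E/D/A] holding=B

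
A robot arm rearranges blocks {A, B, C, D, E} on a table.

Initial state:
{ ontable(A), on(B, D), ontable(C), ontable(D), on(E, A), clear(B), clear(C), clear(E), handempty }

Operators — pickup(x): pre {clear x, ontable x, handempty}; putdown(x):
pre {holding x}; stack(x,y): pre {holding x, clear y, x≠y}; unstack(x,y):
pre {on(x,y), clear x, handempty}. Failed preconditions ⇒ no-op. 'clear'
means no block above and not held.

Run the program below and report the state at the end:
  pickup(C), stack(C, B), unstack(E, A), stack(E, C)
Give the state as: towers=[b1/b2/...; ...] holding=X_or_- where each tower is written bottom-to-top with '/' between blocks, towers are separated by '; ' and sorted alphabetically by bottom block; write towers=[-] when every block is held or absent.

towers=[A; D/B/C/E] holding=-

step 1 (pickup(C)): towers=[A/E; D/B] holding=C
step 2 (stack(C, B)): towers=[A/E; D/B/C] holding=-
step 3 (unstack(E, A)): towers=[A; D/B/C] holding=E
step 4 (stack(E, C)): towers=[A; D/B/C/E] holding=-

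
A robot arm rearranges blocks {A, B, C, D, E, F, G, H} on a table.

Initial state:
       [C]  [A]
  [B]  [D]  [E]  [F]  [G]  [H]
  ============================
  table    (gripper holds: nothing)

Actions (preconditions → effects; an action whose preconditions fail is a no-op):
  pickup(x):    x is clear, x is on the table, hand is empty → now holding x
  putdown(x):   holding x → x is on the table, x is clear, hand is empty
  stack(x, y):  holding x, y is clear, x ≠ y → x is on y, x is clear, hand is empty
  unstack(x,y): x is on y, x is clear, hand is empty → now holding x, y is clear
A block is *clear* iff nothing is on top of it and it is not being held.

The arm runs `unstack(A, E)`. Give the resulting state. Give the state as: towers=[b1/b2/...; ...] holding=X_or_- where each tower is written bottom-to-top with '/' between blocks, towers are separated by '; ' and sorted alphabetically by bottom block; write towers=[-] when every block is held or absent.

towers=[B; D/C; E; F; G; H] holding=A

before: towers=[B; D/C; E/A; F; G; H] holding=-
pre[unstack(A, E)]: on(A,E) ok, clear(A) ok, handempty ok
all met → apply unstack(A, E)
after:  towers=[B; D/C; E; F; G; H] holding=A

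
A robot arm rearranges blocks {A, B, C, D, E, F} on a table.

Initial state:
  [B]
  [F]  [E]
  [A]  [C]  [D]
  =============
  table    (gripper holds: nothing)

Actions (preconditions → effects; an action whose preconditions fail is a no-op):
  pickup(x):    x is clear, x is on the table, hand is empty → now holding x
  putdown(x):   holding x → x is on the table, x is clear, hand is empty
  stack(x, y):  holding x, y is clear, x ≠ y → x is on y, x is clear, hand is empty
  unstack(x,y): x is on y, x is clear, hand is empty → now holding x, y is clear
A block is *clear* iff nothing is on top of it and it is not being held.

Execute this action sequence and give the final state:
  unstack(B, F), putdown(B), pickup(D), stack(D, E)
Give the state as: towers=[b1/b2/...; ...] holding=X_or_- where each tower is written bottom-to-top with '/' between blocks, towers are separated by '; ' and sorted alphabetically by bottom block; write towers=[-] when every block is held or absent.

step 1 (unstack(B, F)): towers=[A/F; C/E; D] holding=B
step 2 (putdown(B)): towers=[A/F; B; C/E; D] holding=-
step 3 (pickup(D)): towers=[A/F; B; C/E] holding=D
step 4 (stack(D, E)): towers=[A/F; B; C/E/D] holding=-

towers=[A/F; B; C/E/D] holding=-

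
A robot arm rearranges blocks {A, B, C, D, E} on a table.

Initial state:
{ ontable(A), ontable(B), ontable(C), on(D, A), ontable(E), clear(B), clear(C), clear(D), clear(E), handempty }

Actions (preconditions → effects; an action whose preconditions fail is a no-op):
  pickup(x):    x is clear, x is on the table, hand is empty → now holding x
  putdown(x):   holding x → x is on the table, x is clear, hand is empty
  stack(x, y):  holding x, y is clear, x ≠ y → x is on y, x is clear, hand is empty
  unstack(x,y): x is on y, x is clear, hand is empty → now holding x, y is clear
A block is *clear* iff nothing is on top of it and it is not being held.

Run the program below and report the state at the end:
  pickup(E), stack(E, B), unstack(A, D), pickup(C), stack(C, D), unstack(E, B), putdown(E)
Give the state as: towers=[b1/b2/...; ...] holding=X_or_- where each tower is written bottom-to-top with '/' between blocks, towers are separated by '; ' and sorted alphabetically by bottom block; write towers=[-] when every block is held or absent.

towers=[A/D/C; B; E] holding=-

step 1 (pickup(E)): towers=[A/D; B; C] holding=E
step 2 (stack(E, B)): towers=[A/D; B/E; C] holding=-
step 3 (unstack(A, D)) [no-op]: towers=[A/D; B/E; C] holding=-
step 4 (pickup(C)): towers=[A/D; B/E] holding=C
step 5 (stack(C, D)): towers=[A/D/C; B/E] holding=-
step 6 (unstack(E, B)): towers=[A/D/C; B] holding=E
step 7 (putdown(E)): towers=[A/D/C; B; E] holding=-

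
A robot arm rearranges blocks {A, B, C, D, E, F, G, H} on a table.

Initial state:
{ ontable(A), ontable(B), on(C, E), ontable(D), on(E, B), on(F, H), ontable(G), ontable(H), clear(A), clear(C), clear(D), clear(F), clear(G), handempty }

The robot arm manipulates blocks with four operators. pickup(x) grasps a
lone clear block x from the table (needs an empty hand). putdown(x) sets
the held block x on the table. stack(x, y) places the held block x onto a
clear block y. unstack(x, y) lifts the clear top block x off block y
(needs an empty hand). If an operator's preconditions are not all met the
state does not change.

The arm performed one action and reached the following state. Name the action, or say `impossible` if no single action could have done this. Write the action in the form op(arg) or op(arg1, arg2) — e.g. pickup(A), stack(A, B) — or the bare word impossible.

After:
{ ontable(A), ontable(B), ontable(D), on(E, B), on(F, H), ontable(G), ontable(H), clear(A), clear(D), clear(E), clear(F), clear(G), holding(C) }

unstack(C, E)

target: towers=[A; B/E; D; G; H/F] holding=C
         pickup(G) → towers=[A; B/E/C; D; H/F] holding=G
         pickup(A) → towers=[B/E/C; D; G; H/F] holding=A
     unstack(F, H) → towers=[A; B/E/C; D; G; H] holding=F
         pickup(D) → towers=[A; B/E/C; G; H/F] holding=D
     unstack(C, E) → towers=[A; B/E; D; G; H/F] holding=C  ← match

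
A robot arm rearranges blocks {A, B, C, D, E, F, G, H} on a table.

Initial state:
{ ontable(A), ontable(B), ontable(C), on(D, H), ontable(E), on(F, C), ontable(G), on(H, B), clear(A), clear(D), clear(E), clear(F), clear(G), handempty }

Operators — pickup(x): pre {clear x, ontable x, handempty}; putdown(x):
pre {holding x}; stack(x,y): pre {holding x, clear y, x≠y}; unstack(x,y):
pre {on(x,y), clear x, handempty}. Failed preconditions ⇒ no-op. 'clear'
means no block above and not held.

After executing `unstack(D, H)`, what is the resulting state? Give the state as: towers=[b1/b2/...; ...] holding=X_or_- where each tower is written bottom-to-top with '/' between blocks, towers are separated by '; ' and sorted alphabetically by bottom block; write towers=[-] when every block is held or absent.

towers=[A; B/H; C/F; E; G] holding=D

before: towers=[A; B/H/D; C/F; E; G] holding=-
pre[unstack(D, H)]: on(D,H) ✓, clear(D) ✓, handempty ✓
all met → apply unstack(D, H)
after:  towers=[A; B/H; C/F; E; G] holding=D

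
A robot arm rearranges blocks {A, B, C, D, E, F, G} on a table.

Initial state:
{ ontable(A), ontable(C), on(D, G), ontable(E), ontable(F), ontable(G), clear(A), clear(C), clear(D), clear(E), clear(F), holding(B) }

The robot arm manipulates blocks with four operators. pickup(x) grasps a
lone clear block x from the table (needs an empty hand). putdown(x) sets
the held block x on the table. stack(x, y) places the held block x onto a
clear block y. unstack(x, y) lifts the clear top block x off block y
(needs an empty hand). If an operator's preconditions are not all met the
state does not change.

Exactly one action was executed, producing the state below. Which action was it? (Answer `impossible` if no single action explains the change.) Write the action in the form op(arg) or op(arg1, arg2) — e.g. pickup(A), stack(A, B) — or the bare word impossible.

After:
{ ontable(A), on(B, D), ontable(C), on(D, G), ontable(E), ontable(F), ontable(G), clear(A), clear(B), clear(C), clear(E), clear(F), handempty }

stack(B, D)

target: towers=[A; C; E; F; G/D/B] holding=-
        putdown(B) → towers=[A; B; C; E; F; G/D] holding=-
       stack(B, F) → towers=[A; C; E; F/B; G/D] holding=-
       stack(B, D) → towers=[A; C; E; F; G/D/B] holding=-  ← match
       stack(B, A) → towers=[A/B; C; E; F; G/D] holding=-
       stack(B, E) → towers=[A; C; E/B; F; G/D] holding=-
       stack(B, C) → towers=[A; C/B; E; F; G/D] holding=-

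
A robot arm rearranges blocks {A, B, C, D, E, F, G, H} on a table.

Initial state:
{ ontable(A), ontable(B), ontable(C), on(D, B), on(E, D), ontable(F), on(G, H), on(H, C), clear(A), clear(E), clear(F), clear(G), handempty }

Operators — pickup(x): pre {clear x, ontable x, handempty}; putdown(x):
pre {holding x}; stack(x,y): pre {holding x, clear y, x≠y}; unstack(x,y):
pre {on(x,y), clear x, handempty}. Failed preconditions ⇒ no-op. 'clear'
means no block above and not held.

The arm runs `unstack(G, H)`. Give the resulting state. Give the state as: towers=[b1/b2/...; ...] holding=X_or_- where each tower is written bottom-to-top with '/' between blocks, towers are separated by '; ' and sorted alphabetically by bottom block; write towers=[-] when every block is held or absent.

before: towers=[A; B/D/E; C/H/G; F] holding=-
pre[unstack(G, H)]: on(G,H) ok, clear(G) ok, handempty ok
all met → apply unstack(G, H)
after:  towers=[A; B/D/E; C/H; F] holding=G

towers=[A; B/D/E; C/H; F] holding=G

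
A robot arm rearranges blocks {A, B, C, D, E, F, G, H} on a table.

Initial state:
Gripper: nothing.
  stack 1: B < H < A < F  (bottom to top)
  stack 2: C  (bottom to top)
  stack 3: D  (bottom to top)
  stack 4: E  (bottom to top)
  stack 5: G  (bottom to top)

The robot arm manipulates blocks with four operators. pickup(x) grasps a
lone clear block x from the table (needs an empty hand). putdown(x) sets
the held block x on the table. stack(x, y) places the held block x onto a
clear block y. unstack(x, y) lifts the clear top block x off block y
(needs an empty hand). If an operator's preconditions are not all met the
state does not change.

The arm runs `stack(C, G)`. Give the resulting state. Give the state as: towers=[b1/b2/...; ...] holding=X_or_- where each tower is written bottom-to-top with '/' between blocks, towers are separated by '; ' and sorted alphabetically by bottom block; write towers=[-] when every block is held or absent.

before: towers=[B/H/A/F; C; D; E; G] holding=-
pre[stack(C, G)]: holding(C) fail, clear(G) ok, C≠G ok
holding(C) unmet → stack(C, G) is a no-op
after:  towers=[B/H/A/F; C; D; E; G] holding=-

towers=[B/H/A/F; C; D; E; G] holding=-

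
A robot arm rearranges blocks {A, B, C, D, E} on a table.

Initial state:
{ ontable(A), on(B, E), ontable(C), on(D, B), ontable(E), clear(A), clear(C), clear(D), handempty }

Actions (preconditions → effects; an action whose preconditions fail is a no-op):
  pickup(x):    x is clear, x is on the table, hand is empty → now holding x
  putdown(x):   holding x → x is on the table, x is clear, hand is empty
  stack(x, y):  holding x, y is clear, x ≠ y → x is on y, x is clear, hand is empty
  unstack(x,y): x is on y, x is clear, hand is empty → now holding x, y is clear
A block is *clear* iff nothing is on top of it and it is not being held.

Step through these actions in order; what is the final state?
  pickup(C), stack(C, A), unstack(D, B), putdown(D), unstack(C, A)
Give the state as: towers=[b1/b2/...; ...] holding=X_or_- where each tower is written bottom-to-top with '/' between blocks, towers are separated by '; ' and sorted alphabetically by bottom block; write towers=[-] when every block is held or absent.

towers=[A; D; E/B] holding=C

step 1 (pickup(C)): towers=[A; E/B/D] holding=C
step 2 (stack(C, A)): towers=[A/C; E/B/D] holding=-
step 3 (unstack(D, B)): towers=[A/C; E/B] holding=D
step 4 (putdown(D)): towers=[A/C; D; E/B] holding=-
step 5 (unstack(C, A)): towers=[A; D; E/B] holding=C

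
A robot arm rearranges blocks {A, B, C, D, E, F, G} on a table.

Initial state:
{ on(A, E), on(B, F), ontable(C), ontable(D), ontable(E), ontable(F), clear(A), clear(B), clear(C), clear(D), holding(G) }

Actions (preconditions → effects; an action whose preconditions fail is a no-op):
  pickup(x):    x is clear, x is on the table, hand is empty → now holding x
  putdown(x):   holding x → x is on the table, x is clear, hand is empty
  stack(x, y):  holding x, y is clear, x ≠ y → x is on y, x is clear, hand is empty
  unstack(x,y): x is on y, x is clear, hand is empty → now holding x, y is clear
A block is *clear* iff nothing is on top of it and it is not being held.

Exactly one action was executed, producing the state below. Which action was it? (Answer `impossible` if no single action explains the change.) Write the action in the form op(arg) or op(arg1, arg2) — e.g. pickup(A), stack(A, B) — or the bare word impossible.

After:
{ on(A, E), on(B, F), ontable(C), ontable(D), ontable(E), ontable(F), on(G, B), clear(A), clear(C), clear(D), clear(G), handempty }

stack(G, B)

target: towers=[C; D; E/A; F/B/G] holding=-
        putdown(G) → towers=[C; D; E/A; F/B; G] holding=-
       stack(G, B) → towers=[C; D; E/A; F/B/G] holding=-  ← match
       stack(G, D) → towers=[C; D/G; E/A; F/B] holding=-
       stack(G, A) → towers=[C; D; E/A/G; F/B] holding=-
       stack(G, C) → towers=[C/G; D; E/A; F/B] holding=-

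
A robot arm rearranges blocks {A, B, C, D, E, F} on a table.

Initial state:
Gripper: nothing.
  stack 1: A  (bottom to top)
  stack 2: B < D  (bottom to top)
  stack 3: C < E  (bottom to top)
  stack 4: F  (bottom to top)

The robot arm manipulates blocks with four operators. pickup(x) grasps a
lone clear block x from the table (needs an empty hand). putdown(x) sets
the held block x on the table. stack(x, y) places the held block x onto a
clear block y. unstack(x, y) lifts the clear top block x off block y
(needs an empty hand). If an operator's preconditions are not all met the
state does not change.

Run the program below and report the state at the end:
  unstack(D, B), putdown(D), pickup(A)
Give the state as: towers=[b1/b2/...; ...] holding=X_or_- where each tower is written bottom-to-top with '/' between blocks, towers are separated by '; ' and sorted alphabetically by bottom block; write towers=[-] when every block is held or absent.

step 1 (unstack(D, B)): towers=[A; B; C/E; F] holding=D
step 2 (putdown(D)): towers=[A; B; C/E; D; F] holding=-
step 3 (pickup(A)): towers=[B; C/E; D; F] holding=A

towers=[B; C/E; D; F] holding=A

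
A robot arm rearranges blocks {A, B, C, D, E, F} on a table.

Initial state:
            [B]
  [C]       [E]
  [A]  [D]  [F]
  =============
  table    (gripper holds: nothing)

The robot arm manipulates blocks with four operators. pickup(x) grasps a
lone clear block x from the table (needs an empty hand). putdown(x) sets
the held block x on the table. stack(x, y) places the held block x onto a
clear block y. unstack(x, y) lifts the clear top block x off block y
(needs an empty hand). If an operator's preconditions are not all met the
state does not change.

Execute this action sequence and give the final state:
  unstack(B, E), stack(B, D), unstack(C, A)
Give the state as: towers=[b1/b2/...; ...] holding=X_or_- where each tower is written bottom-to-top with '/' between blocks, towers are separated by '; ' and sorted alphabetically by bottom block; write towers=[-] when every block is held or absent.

towers=[A; D/B; F/E] holding=C

step 1 (unstack(B, E)): towers=[A/C; D; F/E] holding=B
step 2 (stack(B, D)): towers=[A/C; D/B; F/E] holding=-
step 3 (unstack(C, A)): towers=[A; D/B; F/E] holding=C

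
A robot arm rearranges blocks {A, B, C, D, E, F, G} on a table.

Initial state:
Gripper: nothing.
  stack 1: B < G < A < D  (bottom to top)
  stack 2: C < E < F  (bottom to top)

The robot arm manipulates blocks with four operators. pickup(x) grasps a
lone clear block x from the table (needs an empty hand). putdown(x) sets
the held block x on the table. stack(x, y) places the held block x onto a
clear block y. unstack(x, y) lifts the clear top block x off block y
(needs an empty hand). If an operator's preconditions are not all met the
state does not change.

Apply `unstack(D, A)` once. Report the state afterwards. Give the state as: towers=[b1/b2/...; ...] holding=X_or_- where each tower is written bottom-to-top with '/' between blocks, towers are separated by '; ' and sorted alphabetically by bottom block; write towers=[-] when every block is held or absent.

before: towers=[B/G/A/D; C/E/F] holding=-
pre[unstack(D, A)]: on(D,A) yes, clear(D) yes, handempty yes
all met → apply unstack(D, A)
after:  towers=[B/G/A; C/E/F] holding=D

towers=[B/G/A; C/E/F] holding=D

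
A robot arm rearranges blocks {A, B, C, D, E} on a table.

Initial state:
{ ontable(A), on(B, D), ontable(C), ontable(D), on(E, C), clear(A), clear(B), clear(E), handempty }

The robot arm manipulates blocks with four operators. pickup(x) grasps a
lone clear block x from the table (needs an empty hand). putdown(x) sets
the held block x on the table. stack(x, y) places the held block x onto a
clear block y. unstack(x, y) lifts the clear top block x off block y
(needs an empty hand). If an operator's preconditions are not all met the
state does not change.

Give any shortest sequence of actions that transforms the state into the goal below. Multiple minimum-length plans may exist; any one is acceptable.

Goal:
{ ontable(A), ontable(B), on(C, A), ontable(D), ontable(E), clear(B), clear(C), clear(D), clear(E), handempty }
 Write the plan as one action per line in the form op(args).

unstack(B, D)
putdown(B)
unstack(E, C)
putdown(E)
pickup(C)
stack(C, A)

step 1 (unstack(B, D)): towers=[A; C/E; D] holding=B
step 2 (putdown(B)): towers=[A; B; C/E; D] holding=-
step 3 (unstack(E, C)): towers=[A; B; C; D] holding=E
step 4 (putdown(E)): towers=[A; B; C; D; E] holding=-
step 5 (pickup(C)): towers=[A; B; D; E] holding=C
step 6 (stack(C, A)): towers=[A/C; B; D; E] holding=-
goal check: towers=[A/C; B; D; E] holding=- — reached (length 6, optimal by BFS)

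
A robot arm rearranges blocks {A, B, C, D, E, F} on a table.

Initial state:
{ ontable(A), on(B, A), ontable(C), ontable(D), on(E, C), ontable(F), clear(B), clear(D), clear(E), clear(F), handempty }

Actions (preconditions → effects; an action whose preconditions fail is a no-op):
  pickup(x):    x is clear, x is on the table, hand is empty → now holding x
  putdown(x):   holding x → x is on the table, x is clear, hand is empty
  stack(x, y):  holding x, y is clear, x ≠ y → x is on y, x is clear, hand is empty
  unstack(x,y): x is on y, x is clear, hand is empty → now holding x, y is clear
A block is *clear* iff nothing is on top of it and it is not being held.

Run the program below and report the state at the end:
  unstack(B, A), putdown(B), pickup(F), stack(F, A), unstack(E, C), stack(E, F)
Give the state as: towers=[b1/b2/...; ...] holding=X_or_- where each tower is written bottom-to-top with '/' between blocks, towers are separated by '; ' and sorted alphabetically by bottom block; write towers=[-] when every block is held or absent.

step 1 (unstack(B, A)): towers=[A; C/E; D; F] holding=B
step 2 (putdown(B)): towers=[A; B; C/E; D; F] holding=-
step 3 (pickup(F)): towers=[A; B; C/E; D] holding=F
step 4 (stack(F, A)): towers=[A/F; B; C/E; D] holding=-
step 5 (unstack(E, C)): towers=[A/F; B; C; D] holding=E
step 6 (stack(E, F)): towers=[A/F/E; B; C; D] holding=-

towers=[A/F/E; B; C; D] holding=-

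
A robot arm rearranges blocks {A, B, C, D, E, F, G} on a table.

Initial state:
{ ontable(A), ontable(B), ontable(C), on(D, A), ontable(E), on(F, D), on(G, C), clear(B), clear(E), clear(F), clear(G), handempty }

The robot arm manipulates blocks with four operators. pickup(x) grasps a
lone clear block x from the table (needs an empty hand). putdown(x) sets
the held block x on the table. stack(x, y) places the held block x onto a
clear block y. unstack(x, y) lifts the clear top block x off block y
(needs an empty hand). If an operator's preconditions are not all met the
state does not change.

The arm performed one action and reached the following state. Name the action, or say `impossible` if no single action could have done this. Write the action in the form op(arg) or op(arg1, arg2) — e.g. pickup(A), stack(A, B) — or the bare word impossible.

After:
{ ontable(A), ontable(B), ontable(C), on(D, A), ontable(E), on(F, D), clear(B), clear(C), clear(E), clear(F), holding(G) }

target: towers=[A/D/F; B; C; E] holding=G
         pickup(B) → towers=[A/D/F; C/G; E] holding=B
     unstack(F, D) → towers=[A/D; B; C/G; E] holding=F
     unstack(G, C) → towers=[A/D/F; B; C; E] holding=G  ← match
         pickup(E) → towers=[A/D/F; B; C/G] holding=E

unstack(G, C)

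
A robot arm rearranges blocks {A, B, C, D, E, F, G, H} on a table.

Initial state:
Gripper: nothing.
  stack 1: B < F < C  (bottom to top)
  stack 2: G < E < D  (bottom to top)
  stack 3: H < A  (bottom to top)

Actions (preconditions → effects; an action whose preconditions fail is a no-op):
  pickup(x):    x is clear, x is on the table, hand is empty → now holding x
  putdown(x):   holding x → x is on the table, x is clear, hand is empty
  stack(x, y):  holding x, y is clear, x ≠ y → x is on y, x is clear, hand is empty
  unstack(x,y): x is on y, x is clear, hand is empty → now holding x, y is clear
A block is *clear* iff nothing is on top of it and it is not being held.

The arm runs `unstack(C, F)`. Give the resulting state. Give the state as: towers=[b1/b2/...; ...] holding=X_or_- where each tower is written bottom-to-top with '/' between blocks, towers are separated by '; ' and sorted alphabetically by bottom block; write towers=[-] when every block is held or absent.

towers=[B/F; G/E/D; H/A] holding=C

before: towers=[B/F/C; G/E/D; H/A] holding=-
pre[unstack(C, F)]: on(C,F) ✓, clear(C) ✓, handempty ✓
all met → apply unstack(C, F)
after:  towers=[B/F; G/E/D; H/A] holding=C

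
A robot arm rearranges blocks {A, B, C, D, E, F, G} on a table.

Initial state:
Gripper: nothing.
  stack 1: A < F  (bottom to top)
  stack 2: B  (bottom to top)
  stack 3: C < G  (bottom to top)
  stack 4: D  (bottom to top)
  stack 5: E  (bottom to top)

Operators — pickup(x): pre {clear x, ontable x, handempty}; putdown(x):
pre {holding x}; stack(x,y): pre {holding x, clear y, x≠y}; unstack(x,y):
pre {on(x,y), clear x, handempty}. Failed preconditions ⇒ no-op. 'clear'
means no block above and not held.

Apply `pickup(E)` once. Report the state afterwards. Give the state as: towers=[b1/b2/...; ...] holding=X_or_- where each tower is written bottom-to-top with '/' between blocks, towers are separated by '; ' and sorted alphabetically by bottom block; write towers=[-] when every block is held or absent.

before: towers=[A/F; B; C/G; D; E] holding=-
pre[pickup(E)]: clear(E) yes, ontable(E) yes, handempty yes
all met → apply pickup(E)
after:  towers=[A/F; B; C/G; D] holding=E

towers=[A/F; B; C/G; D] holding=E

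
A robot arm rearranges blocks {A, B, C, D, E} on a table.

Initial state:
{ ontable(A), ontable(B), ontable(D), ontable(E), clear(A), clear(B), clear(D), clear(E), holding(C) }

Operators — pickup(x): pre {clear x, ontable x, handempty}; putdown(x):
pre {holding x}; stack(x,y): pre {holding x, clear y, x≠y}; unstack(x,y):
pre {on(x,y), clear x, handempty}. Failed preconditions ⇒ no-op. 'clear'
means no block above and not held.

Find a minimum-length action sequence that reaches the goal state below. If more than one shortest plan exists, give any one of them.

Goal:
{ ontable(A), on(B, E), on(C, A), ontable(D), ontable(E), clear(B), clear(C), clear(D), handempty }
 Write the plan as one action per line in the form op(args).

step 1 (stack(C, A)): towers=[A/C; B; D; E] holding=-
step 2 (pickup(B)): towers=[A/C; D; E] holding=B
step 3 (stack(B, E)): towers=[A/C; D; E/B] holding=-
goal check: towers=[A/C; D; E/B] holding=- — reached (length 3, optimal by BFS)

stack(C, A)
pickup(B)
stack(B, E)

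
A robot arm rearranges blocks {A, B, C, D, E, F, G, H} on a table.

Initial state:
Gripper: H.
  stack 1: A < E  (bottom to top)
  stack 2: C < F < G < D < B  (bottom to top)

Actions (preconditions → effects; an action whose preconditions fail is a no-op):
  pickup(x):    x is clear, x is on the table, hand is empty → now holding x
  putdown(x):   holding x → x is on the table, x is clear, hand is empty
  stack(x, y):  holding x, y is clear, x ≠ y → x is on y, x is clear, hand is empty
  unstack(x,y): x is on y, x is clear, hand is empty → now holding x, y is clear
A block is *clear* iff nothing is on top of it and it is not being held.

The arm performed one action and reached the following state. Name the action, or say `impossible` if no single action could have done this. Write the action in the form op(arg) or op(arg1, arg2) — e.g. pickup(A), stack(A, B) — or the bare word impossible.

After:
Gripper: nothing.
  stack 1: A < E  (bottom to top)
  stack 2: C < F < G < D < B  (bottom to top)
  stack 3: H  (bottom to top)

putdown(H)

target: towers=[A/E; C/F/G/D/B; H] holding=-
        putdown(H) → towers=[A/E; C/F/G/D/B; H] holding=-  ← match
       stack(H, E) → towers=[A/E/H; C/F/G/D/B] holding=-
       stack(H, B) → towers=[A/E; C/F/G/D/B/H] holding=-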